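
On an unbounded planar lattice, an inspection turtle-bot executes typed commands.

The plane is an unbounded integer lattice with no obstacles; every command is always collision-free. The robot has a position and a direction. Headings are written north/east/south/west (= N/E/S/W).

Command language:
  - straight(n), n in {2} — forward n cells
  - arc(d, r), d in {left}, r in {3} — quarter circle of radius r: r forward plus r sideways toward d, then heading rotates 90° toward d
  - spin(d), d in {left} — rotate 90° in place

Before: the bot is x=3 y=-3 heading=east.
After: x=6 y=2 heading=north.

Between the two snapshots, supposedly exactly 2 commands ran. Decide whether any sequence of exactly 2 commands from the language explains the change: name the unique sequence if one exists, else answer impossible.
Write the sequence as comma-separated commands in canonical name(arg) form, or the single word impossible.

arc(left, 3), straight(2)

key: running straight(2) before arc(left, 3) would end elsewhere — order is forced
start: x=3 y=-3 heading=east
t=1 arc(left, 3) ⇒ x=6 y=0 heading=north
t=2 straight(2) ⇒ x=6 y=2 heading=north
no rival 2-sequence matches.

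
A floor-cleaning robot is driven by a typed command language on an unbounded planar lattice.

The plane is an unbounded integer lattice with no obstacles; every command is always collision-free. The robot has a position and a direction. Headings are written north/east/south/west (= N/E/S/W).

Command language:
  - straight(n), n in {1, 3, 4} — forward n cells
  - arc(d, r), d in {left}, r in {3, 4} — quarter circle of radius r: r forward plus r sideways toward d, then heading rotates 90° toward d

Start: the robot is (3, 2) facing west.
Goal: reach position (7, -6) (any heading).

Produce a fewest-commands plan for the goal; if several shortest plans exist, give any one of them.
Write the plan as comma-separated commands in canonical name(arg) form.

arc(left, 4), arc(left, 4), straight(4)

t0: (3, 2) facing west
1. arc(left, 4) → (-1, -2) facing south
2. arc(left, 4) → (3, -6) facing east
3. straight(4) → (7, -6) facing east
minimal: 3 command(s), checked below 3.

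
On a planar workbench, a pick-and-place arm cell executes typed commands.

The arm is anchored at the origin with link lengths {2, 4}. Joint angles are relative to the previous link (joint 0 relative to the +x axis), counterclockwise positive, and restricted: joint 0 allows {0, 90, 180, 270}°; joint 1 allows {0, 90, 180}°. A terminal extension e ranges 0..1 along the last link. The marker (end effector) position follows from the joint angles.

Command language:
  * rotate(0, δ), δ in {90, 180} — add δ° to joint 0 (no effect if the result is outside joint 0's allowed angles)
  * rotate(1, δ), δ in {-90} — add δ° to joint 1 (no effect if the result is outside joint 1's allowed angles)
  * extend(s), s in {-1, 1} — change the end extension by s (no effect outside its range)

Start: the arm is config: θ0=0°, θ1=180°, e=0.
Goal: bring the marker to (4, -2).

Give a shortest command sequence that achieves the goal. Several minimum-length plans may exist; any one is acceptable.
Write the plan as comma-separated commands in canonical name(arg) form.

rotate(1, -90), rotate(0, 90), rotate(0, 180)

start: config: θ0=0°, θ1=180°, e=0
step 1 (rotate(1, -90)): config: θ0=0°, θ1=90°, e=0
step 2 (rotate(0, 90)): config: θ0=90°, θ1=90°, e=0
step 3 (rotate(0, 180)): config: θ0=270°, θ1=90°, e=0
minimal: 3 command(s), checked below 3.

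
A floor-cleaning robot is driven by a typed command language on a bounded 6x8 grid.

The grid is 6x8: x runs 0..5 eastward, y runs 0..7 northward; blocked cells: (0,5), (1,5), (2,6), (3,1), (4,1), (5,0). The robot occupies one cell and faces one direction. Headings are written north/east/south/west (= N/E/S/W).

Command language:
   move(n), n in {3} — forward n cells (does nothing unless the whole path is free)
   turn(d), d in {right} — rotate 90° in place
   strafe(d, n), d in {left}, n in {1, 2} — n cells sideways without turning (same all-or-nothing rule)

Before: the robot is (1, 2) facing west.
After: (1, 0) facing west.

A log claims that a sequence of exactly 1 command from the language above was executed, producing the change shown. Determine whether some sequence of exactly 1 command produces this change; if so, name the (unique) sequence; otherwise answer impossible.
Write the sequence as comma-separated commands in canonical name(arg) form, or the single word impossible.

strafe(left, 2)

key: heading stays W — the single command does not turn
start: (1, 2) facing west
[1] after strafe(left, 2): (1, 0) facing west
all 4 alternatives checked — unique.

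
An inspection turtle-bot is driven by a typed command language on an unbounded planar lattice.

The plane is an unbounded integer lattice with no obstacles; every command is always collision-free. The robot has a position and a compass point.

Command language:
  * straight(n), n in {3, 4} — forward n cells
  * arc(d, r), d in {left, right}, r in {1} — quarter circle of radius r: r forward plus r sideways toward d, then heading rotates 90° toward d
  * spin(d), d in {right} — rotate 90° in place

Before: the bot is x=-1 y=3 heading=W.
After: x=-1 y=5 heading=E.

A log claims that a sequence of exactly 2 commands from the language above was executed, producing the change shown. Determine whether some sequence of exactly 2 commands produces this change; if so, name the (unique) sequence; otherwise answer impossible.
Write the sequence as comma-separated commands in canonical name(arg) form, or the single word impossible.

arc(right, 1), arc(right, 1)

key: cell and facing (now E) both changed — the 2 commands mix motion and turning
start: x=-1 y=3 heading=W
step 1 (arc(right, 1)): x=-2 y=4 heading=N
step 2 (arc(right, 1)): x=-1 y=5 heading=E
uniquely the one of 25 2-step routes that fits.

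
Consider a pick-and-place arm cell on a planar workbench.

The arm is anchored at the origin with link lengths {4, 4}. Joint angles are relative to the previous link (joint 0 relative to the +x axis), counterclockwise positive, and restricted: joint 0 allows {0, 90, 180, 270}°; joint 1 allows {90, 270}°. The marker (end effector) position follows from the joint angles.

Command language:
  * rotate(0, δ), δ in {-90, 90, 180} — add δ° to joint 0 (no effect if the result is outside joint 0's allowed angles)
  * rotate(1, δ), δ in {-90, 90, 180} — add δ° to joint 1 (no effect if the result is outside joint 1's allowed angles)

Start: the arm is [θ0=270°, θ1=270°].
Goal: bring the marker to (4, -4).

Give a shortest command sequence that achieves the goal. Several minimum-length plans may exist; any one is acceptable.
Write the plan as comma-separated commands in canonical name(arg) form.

begin: [θ0=270°, θ1=270°]
step 1 (rotate(1, 180)): [θ0=270°, θ1=90°]
shorter routes all fall short; 1 is best.

rotate(1, 180)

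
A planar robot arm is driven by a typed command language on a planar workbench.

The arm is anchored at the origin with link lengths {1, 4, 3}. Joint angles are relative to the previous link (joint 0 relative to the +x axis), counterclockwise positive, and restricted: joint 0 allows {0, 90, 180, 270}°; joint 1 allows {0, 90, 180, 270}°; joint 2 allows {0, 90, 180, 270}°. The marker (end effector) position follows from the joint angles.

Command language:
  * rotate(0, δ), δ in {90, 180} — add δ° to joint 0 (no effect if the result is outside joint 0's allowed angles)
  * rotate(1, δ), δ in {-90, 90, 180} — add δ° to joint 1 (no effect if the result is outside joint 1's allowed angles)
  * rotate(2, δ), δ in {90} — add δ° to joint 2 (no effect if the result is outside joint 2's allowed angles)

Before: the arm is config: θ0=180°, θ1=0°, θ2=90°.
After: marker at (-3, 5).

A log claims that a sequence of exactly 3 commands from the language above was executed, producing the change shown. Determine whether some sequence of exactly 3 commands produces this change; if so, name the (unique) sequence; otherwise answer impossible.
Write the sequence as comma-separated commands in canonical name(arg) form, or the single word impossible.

t0: config: θ0=180°, θ1=0°, θ2=90°
t=1 rotate(0, 90) ⇒ config: θ0=270°, θ1=0°, θ2=90°
t=2 rotate(0, 90) ⇒ config: θ0=0°, θ1=0°, θ2=90°
t=3 rotate(0, 90) ⇒ config: θ0=90°, θ1=0°, θ2=90°
all 216 alternatives checked — unique.

rotate(0, 90), rotate(0, 90), rotate(0, 90)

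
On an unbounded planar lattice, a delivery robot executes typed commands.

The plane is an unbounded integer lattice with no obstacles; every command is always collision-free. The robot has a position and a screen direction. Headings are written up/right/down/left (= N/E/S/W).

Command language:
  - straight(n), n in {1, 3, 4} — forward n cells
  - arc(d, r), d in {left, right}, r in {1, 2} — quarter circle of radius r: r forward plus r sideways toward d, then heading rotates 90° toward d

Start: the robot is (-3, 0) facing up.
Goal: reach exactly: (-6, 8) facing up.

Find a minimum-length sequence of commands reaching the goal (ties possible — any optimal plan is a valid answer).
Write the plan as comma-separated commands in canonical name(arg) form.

straight(4), arc(left, 1), arc(right, 2), straight(1)

t0: (-3, 0) facing up
t=1 straight(4) ⇒ (-3, 4) facing up
t=2 arc(left, 1) ⇒ (-4, 5) facing left
t=3 arc(right, 2) ⇒ (-6, 7) facing up
t=4 straight(1) ⇒ (-6, 8) facing up
nothing shorter than 4 reaches the goal.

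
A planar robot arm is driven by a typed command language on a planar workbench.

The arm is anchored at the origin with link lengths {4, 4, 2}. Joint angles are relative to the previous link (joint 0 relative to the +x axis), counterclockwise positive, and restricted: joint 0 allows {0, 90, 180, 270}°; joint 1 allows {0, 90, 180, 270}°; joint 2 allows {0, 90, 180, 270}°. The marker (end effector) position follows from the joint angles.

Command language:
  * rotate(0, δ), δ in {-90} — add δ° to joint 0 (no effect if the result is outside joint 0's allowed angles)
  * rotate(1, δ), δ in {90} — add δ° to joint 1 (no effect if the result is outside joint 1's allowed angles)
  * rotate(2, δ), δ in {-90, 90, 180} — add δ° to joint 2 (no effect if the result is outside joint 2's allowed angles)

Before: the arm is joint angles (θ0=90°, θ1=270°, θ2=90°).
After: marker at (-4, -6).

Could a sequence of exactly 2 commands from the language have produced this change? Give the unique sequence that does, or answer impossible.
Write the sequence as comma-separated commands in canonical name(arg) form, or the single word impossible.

rotate(0, -90), rotate(0, -90)

begin: joint angles (θ0=90°, θ1=270°, θ2=90°)
t=1 rotate(0, -90) ⇒ joint angles (θ0=0°, θ1=270°, θ2=90°)
t=2 rotate(0, -90) ⇒ joint angles (θ0=270°, θ1=270°, θ2=90°)
no other 2-command option fits: unique.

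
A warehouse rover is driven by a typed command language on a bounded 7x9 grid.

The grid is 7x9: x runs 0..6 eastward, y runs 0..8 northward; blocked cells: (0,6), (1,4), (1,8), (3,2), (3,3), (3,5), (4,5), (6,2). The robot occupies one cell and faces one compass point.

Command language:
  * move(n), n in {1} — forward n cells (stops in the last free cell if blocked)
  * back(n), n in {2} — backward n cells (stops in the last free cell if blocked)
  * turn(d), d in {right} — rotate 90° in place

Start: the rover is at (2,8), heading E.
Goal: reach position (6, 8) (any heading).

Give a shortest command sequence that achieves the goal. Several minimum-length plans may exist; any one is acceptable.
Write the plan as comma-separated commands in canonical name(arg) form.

move(1), move(1), move(1), move(1)

initial: at (2,8), heading E
1. move(1) → at (3,8), heading E
2. move(1) → at (4,8), heading E
3. move(1) → at (5,8), heading E
4. move(1) → at (6,8), heading E
no 3-step plan works, so 4 is optimal.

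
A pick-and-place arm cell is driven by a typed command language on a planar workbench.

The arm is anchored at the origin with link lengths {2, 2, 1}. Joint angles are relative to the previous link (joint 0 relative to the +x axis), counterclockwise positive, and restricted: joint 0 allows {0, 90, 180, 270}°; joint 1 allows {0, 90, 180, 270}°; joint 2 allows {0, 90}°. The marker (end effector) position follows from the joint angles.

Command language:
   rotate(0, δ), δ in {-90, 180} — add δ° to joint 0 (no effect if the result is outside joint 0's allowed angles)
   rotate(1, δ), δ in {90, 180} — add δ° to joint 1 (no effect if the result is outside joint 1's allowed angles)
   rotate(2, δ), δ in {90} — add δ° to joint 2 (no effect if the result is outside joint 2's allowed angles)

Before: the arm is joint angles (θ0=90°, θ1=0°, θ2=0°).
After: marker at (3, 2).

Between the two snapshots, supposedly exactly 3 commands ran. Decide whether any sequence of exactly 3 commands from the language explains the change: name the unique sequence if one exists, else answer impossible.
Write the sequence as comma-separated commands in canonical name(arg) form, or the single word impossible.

begin: joint angles (θ0=90°, θ1=0°, θ2=0°)
step 1 (rotate(1, 90)): joint angles (θ0=90°, θ1=90°, θ2=0°)
step 2 (rotate(1, 90)): joint angles (θ0=90°, θ1=180°, θ2=0°)
step 3 (rotate(1, 90)): joint angles (θ0=90°, θ1=270°, θ2=0°)
all 125 alternatives checked — unique.

rotate(1, 90), rotate(1, 90), rotate(1, 90)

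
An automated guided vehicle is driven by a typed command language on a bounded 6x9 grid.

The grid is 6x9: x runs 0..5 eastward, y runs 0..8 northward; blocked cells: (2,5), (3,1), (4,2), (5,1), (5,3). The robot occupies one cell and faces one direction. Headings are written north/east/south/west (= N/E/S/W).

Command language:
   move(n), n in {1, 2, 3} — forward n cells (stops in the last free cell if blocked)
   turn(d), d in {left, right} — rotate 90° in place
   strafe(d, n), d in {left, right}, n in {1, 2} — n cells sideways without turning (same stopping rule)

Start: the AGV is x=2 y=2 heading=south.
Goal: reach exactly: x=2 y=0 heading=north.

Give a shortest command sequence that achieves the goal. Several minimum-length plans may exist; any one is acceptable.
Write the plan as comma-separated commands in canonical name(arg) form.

turn(right), strafe(left, 2), turn(right)

start: x=2 y=2 heading=south
[1] after turn(right): x=2 y=2 heading=west
[2] after strafe(left, 2): x=2 y=0 heading=west
[3] after turn(right): x=2 y=0 heading=north
no 2-step plan works, so 3 is optimal.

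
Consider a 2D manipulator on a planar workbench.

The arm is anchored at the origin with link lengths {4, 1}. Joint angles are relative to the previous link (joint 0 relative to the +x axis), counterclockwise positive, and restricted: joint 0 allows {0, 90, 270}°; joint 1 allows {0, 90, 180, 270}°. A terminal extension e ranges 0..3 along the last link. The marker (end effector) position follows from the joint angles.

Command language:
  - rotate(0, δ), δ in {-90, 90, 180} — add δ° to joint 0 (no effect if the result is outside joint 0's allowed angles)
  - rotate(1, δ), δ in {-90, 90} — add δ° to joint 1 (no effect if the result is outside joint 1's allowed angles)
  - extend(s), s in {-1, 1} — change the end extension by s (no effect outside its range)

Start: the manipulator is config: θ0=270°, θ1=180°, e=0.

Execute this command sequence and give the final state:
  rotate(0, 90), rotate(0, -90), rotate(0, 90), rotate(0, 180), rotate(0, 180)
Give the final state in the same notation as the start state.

from: config: θ0=270°, θ1=180°, e=0
t=1 rotate(0, 90) ⇒ config: θ0=0°, θ1=180°, e=0
t=2 rotate(0, -90) ⇒ config: θ0=270°, θ1=180°, e=0
t=3 rotate(0, 90) ⇒ config: θ0=0°, θ1=180°, e=0
t=4 rotate(0, 180) ⇒ config: θ0=0°, θ1=180°, e=0
t=5 rotate(0, 180) ⇒ config: θ0=0°, θ1=180°, e=0

config: θ0=0°, θ1=180°, e=0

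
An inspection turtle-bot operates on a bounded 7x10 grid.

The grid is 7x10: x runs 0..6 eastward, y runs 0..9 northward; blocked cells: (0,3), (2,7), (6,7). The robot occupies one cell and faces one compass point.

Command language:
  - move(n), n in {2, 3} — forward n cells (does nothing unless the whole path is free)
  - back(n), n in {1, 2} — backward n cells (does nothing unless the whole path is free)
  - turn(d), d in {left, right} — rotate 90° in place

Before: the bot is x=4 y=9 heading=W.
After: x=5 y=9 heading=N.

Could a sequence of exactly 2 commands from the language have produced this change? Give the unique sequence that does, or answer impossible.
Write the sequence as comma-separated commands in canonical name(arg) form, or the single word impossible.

key: order matters: swapping back(1) and turn(right) lands elsewhere
t0: x=4 y=9 heading=W
step 1 (back(1)): x=5 y=9 heading=W
step 2 (turn(right)): x=5 y=9 heading=N
all 36 alternatives checked — unique.

back(1), turn(right)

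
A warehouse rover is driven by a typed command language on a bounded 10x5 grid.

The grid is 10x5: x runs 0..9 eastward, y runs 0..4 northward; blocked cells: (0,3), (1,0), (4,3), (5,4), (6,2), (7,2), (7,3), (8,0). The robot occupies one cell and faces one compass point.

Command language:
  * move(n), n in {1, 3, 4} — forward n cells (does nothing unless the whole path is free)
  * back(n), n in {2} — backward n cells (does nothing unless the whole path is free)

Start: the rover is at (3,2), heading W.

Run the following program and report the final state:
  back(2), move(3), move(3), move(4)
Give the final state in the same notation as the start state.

from: at (3,2), heading W
[1] after back(2): at (5,2), heading W
[2] after move(3): at (2,2), heading W
[3] after move(3): at (2,2), heading W
[4] after move(4): at (2,2), heading W

at (2,2), heading W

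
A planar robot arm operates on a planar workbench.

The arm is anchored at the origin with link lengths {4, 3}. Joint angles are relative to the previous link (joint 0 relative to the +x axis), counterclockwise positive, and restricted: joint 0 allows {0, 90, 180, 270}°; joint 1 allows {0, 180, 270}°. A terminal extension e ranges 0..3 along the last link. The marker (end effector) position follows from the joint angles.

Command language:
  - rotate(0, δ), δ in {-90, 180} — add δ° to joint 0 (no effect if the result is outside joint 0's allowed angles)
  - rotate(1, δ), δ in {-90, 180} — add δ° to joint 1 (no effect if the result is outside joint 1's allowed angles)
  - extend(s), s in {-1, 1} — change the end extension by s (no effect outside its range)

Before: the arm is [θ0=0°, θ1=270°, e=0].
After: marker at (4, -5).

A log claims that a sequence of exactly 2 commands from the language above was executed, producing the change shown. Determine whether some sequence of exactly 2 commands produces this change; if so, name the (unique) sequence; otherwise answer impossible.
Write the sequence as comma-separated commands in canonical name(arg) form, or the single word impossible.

from: [θ0=0°, θ1=270°, e=0]
1. extend(1) → [θ0=0°, θ1=270°, e=1]
2. extend(1) → [θ0=0°, θ1=270°, e=2]
uniquely the one of 36 2-step routes that fits.

extend(1), extend(1)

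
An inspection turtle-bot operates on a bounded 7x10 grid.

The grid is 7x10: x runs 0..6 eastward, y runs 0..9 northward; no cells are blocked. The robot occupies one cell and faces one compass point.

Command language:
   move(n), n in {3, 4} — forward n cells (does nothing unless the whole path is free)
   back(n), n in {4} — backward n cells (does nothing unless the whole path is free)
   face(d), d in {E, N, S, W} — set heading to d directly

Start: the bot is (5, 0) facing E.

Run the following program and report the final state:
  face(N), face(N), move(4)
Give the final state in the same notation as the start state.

t0: (5, 0) facing E
[1] after face(N): (5, 0) facing N
[2] after face(N): (5, 0) facing N
[3] after move(4): (5, 4) facing N

(5, 4) facing N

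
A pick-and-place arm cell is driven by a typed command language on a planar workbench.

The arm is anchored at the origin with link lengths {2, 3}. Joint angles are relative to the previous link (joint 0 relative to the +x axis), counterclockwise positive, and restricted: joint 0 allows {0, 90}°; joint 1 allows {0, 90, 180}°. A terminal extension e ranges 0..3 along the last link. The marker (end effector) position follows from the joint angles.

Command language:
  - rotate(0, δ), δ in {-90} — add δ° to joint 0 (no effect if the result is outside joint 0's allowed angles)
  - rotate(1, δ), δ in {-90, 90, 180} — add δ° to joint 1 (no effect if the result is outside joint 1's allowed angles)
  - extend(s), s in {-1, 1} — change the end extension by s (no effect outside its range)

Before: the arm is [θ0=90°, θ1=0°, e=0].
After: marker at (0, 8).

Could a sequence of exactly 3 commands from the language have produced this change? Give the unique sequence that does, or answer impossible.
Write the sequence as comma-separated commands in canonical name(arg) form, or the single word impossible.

from: [θ0=90°, θ1=0°, e=0]
t=1 extend(1) ⇒ [θ0=90°, θ1=0°, e=1]
t=2 extend(1) ⇒ [θ0=90°, θ1=0°, e=2]
t=3 extend(1) ⇒ [θ0=90°, θ1=0°, e=3]
no other 3-command option fits: unique.

extend(1), extend(1), extend(1)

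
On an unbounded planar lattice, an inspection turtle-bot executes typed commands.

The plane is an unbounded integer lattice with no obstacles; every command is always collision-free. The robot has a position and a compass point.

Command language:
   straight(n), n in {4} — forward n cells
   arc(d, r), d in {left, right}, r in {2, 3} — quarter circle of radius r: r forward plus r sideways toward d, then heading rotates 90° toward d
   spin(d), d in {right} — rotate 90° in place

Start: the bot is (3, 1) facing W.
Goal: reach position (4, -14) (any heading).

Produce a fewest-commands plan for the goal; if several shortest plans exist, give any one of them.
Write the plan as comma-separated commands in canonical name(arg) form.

arc(left, 2), arc(left, 3), arc(right, 3), straight(4), arc(right, 3)

start: (3, 1) facing W
t=1 arc(left, 2) ⇒ (1, -1) facing S
t=2 arc(left, 3) ⇒ (4, -4) facing E
t=3 arc(right, 3) ⇒ (7, -7) facing S
t=4 straight(4) ⇒ (7, -11) facing S
t=5 arc(right, 3) ⇒ (4, -14) facing W
no 4-step plan works, so 5 is optimal.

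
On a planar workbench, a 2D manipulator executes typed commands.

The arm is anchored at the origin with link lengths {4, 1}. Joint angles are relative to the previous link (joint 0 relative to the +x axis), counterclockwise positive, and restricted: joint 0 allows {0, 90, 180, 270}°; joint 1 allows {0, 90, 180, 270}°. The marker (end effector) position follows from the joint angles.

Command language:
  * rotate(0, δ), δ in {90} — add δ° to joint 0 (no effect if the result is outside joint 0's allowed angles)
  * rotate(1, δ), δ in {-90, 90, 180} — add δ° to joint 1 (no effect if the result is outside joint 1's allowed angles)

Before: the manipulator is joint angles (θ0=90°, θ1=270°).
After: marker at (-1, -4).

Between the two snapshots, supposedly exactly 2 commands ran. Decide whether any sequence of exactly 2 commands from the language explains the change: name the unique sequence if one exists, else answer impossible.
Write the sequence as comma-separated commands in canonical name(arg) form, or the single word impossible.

rotate(0, 90), rotate(0, 90)

from: joint angles (θ0=90°, θ1=270°)
step 1 (rotate(0, 90)): joint angles (θ0=180°, θ1=270°)
step 2 (rotate(0, 90)): joint angles (θ0=270°, θ1=270°)
no other 2-command option fits: unique.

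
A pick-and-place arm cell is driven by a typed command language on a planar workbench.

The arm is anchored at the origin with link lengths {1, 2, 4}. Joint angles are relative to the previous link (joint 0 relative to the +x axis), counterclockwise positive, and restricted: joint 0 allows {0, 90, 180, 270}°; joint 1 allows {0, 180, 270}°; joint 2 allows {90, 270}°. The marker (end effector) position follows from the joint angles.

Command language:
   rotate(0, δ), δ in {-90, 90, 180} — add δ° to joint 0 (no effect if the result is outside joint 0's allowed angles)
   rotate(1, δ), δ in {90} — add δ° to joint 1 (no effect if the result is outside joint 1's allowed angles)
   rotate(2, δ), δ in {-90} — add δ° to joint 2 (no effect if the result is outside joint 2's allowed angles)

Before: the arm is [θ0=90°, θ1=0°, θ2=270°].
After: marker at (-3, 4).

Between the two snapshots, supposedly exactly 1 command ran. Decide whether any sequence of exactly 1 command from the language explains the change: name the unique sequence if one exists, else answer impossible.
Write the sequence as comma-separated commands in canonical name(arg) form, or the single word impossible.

rotate(0, 90)

from: [θ0=90°, θ1=0°, θ2=270°]
[1] after rotate(0, 90): [θ0=180°, θ1=0°, θ2=270°]
uniquely the one of 5 1-step routes that fits.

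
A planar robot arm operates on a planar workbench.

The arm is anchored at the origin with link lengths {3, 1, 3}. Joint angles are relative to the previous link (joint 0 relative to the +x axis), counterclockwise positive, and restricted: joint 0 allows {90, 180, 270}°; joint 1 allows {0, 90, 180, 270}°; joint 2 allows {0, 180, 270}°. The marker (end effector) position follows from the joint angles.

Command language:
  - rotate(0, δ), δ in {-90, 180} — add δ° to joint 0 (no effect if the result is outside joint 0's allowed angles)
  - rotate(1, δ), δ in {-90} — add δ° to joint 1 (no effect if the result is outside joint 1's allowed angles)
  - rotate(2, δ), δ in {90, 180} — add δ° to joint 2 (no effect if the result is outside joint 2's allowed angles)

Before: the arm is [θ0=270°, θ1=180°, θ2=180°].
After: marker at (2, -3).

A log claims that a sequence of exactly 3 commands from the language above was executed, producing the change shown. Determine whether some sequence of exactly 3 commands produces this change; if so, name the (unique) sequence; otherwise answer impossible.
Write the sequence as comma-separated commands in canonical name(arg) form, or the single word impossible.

from: [θ0=270°, θ1=180°, θ2=180°]
t=1 rotate(1, -90) ⇒ [θ0=270°, θ1=90°, θ2=180°]
t=2 rotate(1, -90) ⇒ [θ0=270°, θ1=0°, θ2=180°]
t=3 rotate(1, -90) ⇒ [θ0=270°, θ1=270°, θ2=180°]
no other 3-command option fits: unique.

rotate(1, -90), rotate(1, -90), rotate(1, -90)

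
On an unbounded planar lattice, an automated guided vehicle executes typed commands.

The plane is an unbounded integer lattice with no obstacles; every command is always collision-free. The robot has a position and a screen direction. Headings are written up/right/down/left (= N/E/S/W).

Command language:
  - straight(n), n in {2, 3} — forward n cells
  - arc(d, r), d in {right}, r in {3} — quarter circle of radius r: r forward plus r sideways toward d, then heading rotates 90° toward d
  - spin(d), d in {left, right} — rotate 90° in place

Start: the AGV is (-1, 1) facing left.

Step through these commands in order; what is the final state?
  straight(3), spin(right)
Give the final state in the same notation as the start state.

(-4, 1) facing up

start: (-1, 1) facing left
1. straight(3) → (-4, 1) facing left
2. spin(right) → (-4, 1) facing up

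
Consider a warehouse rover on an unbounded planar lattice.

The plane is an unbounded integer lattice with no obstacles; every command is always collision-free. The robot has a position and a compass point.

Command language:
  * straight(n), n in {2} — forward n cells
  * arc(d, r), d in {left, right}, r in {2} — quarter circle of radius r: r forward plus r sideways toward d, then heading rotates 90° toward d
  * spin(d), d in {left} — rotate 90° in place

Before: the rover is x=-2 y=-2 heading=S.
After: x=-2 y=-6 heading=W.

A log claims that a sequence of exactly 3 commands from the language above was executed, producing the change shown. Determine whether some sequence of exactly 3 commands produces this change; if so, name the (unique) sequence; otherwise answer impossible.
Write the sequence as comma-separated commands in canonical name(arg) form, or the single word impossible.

spin(left), arc(right, 2), arc(right, 2)

key: position moved to (-2,-6) AND the heading swung to W — translation plus rotation needed
from: x=-2 y=-2 heading=S
step 1 (spin(left)): x=-2 y=-2 heading=E
step 2 (arc(right, 2)): x=0 y=-4 heading=S
step 3 (arc(right, 2)): x=-2 y=-6 heading=W
no other 3-command option fits: unique.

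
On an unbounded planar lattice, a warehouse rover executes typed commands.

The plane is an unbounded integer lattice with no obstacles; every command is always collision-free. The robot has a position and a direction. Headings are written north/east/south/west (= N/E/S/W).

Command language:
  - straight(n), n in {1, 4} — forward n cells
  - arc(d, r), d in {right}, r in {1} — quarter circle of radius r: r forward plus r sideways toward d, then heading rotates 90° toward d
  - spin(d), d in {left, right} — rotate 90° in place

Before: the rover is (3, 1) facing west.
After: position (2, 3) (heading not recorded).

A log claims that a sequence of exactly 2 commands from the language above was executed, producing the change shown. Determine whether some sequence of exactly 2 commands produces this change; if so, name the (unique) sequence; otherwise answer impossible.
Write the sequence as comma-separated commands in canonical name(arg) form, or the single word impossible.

arc(right, 1), straight(1)

key: running straight(1) before arc(right, 1) would end elsewhere — order is forced
from: (3, 1) facing west
step 1 (arc(right, 1)): (2, 2) facing north
step 2 (straight(1)): (2, 3) facing north
all 25 alternatives checked — unique.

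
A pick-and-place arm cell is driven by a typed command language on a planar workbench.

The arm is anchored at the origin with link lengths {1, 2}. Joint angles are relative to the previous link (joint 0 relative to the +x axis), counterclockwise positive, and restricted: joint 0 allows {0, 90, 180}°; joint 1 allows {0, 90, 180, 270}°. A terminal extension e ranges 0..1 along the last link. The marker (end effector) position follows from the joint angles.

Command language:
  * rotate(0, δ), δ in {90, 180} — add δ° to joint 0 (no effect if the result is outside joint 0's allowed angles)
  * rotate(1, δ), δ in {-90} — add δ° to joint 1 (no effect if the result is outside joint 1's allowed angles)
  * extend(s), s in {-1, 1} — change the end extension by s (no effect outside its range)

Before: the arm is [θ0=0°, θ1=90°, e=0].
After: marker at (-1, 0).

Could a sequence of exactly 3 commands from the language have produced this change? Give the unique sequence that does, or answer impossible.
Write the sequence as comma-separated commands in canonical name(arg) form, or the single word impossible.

from: [θ0=0°, θ1=90°, e=0]
step 1 (rotate(1, -90)): [θ0=0°, θ1=0°, e=0]
step 2 (rotate(1, -90)): [θ0=0°, θ1=270°, e=0]
step 3 (rotate(1, -90)): [θ0=0°, θ1=180°, e=0]
no rival 3-sequence matches.

rotate(1, -90), rotate(1, -90), rotate(1, -90)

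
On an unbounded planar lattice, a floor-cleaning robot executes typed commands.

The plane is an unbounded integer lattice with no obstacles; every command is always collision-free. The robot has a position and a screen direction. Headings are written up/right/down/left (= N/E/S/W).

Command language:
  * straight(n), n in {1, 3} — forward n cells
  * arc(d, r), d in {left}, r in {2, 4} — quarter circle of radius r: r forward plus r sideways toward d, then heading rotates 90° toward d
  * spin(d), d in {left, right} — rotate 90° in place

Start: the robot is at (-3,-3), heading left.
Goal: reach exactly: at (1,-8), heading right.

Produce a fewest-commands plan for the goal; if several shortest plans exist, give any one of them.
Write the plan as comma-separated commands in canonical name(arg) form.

spin(left), straight(1), arc(left, 4)

from: at (-3,-3), heading left
t=1 spin(left) ⇒ at (-3,-3), heading down
t=2 straight(1) ⇒ at (-3,-4), heading down
t=3 arc(left, 4) ⇒ at (1,-8), heading right
nothing shorter than 3 reaches the goal.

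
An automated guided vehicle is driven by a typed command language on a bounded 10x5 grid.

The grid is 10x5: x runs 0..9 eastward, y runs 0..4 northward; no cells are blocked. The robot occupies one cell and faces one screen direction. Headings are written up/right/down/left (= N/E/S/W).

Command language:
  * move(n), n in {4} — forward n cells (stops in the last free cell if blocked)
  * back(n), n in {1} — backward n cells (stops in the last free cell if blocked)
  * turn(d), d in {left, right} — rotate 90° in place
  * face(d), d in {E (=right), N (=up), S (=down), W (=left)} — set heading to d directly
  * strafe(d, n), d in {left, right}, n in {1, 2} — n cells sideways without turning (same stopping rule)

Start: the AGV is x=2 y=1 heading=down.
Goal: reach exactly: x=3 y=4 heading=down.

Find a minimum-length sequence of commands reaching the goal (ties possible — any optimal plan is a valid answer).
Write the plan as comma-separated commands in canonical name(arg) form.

initial: x=2 y=1 heading=down
1. face(N) → x=2 y=1 heading=up
2. strafe(right, 1) → x=3 y=1 heading=up
3. move(4) → x=3 y=4 heading=up
4. face(S) → x=3 y=4 heading=down
no 3-step plan works, so 4 is optimal.

face(N), strafe(right, 1), move(4), face(S)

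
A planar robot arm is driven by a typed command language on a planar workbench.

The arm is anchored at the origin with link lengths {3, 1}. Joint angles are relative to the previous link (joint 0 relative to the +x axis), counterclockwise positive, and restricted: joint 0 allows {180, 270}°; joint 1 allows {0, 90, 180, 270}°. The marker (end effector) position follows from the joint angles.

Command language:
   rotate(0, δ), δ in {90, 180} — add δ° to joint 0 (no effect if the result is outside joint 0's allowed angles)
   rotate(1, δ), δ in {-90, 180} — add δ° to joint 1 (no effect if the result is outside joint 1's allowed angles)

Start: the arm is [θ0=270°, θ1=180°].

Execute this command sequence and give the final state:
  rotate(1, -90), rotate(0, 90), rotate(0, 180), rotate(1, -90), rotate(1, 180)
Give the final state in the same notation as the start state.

[θ0=270°, θ1=180°]

begin: [θ0=270°, θ1=180°]
1. rotate(1, -90) → [θ0=270°, θ1=90°]
2. rotate(0, 90) → [θ0=270°, θ1=90°]
3. rotate(0, 180) → [θ0=270°, θ1=90°]
4. rotate(1, -90) → [θ0=270°, θ1=0°]
5. rotate(1, 180) → [θ0=270°, θ1=180°]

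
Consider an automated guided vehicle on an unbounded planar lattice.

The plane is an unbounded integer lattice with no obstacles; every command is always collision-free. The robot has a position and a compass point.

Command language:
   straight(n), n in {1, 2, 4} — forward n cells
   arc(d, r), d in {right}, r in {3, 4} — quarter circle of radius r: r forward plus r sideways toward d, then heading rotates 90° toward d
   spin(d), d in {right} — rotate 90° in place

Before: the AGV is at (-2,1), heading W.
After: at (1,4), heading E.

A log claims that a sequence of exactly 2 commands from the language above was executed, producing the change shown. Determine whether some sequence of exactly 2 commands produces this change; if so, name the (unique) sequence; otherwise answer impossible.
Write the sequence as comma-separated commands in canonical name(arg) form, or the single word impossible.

key: position moved to (1,4) AND the heading swung to E — translation plus rotation needed
start: at (-2,1), heading W
[1] after spin(right): at (-2,1), heading N
[2] after arc(right, 3): at (1,4), heading E
no other 2-command option fits: unique.

spin(right), arc(right, 3)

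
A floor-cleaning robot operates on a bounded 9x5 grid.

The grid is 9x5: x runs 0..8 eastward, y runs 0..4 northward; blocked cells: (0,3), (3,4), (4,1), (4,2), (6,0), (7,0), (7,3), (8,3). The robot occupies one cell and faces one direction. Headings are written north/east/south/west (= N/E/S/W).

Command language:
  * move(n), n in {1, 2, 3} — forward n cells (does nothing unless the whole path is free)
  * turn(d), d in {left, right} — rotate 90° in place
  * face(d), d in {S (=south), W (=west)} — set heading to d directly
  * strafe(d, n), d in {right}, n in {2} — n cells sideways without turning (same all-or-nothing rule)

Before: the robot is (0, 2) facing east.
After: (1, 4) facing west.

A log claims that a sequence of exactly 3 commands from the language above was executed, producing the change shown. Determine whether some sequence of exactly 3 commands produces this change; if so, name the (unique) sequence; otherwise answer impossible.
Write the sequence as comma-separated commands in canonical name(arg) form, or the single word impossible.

key: running strafe(right, 2) before move(1) would end elsewhere — order is forced
t0: (0, 2) facing east
[1] after move(1): (1, 2) facing east
[2] after face(W): (1, 2) facing west
[3] after strafe(right, 2): (1, 4) facing west
uniquely the one of 512 3-step routes that fits.

move(1), face(W), strafe(right, 2)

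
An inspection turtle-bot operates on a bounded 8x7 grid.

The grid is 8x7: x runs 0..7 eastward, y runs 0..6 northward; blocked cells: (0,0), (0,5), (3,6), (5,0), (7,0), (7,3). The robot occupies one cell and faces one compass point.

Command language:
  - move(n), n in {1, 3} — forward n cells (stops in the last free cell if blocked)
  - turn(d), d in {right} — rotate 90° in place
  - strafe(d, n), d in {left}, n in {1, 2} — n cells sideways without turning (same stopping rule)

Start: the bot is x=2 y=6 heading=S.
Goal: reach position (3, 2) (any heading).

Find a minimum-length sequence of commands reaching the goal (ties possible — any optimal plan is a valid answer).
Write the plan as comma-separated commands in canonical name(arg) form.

t0: x=2 y=6 heading=S
[1] after move(1): x=2 y=5 heading=S
[2] after move(3): x=2 y=2 heading=S
[3] after strafe(left, 1): x=3 y=2 heading=S
shorter routes all fall short; 3 is best.

move(1), move(3), strafe(left, 1)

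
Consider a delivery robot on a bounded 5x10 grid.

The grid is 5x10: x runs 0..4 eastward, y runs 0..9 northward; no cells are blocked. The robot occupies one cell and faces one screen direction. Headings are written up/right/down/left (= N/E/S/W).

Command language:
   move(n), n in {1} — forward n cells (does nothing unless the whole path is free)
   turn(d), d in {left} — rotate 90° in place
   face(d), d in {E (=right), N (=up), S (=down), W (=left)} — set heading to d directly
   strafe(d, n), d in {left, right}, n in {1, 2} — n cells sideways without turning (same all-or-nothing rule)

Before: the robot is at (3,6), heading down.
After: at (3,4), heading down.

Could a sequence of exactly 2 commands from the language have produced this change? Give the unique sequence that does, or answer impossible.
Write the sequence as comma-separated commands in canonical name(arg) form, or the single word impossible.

move(1), move(1)

key: heading stays S — no command in the sequence turns
start: at (3,6), heading down
t=1 move(1) ⇒ at (3,5), heading down
t=2 move(1) ⇒ at (3,4), heading down
no other 2-command option fits: unique.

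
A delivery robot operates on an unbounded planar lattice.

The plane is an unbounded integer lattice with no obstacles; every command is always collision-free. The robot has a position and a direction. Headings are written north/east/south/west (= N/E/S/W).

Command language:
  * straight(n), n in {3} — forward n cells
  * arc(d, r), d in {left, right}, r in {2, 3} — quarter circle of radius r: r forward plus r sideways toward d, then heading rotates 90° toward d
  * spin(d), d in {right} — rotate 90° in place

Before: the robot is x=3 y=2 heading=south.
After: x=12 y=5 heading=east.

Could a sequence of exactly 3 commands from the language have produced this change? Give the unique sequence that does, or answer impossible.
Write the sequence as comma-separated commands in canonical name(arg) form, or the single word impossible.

key: cell and facing (now E) both changed — the 3 commands mix motion and turning
start: x=3 y=2 heading=south
1. arc(left, 3) → x=6 y=-1 heading=east
2. arc(left, 3) → x=9 y=2 heading=north
3. arc(right, 3) → x=12 y=5 heading=east
no other 3-command option fits: unique.

arc(left, 3), arc(left, 3), arc(right, 3)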